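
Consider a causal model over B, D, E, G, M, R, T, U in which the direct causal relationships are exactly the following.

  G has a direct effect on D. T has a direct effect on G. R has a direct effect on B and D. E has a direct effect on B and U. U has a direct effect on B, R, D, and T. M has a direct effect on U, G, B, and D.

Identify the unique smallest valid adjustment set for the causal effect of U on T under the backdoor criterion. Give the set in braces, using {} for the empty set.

Variables eligible for adjustment (non-descendants of U, excluding U and T): {E, M}.
Backdoor paths from U to T:
  P1: U <- M -> B <- R -> D <- G <- T
  P2: U <- M -> G <- T
  P3: U <- M -> D <- G <- T
  P4: U <- E -> B <- M -> G <- T
  P5: U <- E -> B <- M -> D <- G <- T
  P6: U <- E -> B <- R -> D <- M -> G <- T
  P7: U <- E -> B <- R -> D <- G <- T
Each backdoor path contains an unconditioned collider, so every path is already blocked with the empty conditioning set:
  P1: blocked at collider B (neither it nor any descendant is in the conditioning set).
  P2: blocked at collider G (neither it nor any descendant is in the conditioning set).
  P3: blocked at collider D (neither it nor any descendant is in the conditioning set).
  P4: blocked at collider B (neither it nor any descendant is in the conditioning set).
  P5: blocked at collider B (neither it nor any descendant is in the conditioning set).
  P6: blocked at collider B (neither it nor any descendant is in the conditioning set).
  P7: blocked at collider B (neither it nor any descendant is in the conditioning set).
The empty set is therefore the unique smallest valid set.

{}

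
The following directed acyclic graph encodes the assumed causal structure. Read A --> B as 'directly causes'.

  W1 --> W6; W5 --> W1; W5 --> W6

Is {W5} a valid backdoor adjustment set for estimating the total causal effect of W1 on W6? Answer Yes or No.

Backdoor paths from W1 to W6 (paths whose first edge points into W1):
  P1: W1 <- W5 -> W6
Condition 1 (no descendant of W1 in the set): holds — descendants of W1 are {W6}; none are in {W5}.
Condition 2 (every backdoor path blocked by {W5}):
  P1: blocked at fork node W5 ∈ conditioning set.
{W5} satisfies the backdoor criterion.

Yes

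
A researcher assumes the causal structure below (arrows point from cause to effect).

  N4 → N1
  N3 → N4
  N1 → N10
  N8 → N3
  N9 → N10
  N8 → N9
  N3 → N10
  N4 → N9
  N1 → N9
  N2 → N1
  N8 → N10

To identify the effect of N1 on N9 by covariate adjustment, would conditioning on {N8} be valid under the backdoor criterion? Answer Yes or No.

Backdoor paths from N1 to N9 (paths whose first edge points into N1):
  P1: N1 <- N4 <- N3 <- N8 -> N9
  P2: N1 <- N4 <- N3 <- N8 -> N10 <- N9
  P3: N1 <- N4 <- N3 -> N10 <- N8 -> N9
  P4: N1 <- N4 <- N3 -> N10 <- N9
  P5: N1 <- N4 -> N9
Condition 1 (no descendant of N1 in the set): holds — descendants of N1 are {N10, N9}; none are in {N8}.
Condition 2 (every backdoor path blocked by {N8}):
  P1: blocked at fork node N8 ∈ conditioning set.
  P2: blocked at fork node N8 ∈ conditioning set.
  P3: blocked at collider N10 (neither it nor any descendant is in the conditioning set).
  P4: blocked at collider N10 (neither it nor any descendant is in the conditioning set).
  P5: open — no interior node is in the conditioning set.
{N8} does not satisfy the backdoor criterion.

No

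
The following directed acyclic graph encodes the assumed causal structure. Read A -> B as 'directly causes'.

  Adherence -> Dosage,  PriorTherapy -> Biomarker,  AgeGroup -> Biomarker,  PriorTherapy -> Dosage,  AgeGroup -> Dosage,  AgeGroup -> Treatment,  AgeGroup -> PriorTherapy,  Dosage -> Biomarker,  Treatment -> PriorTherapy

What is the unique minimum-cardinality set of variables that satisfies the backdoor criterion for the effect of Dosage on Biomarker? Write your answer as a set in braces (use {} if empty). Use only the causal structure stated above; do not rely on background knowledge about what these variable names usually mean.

{AgeGroup, PriorTherapy}

Variables eligible for adjustment (non-descendants of Dosage, excluding Dosage and Biomarker): {Adherence, AgeGroup, PriorTherapy, Treatment}.
Backdoor paths from Dosage to Biomarker:
  P1: Dosage <- AgeGroup -> Treatment -> PriorTherapy -> Biomarker
  P2: Dosage <- AgeGroup -> PriorTherapy -> Biomarker
  P3: Dosage <- AgeGroup -> Biomarker
  P4: Dosage <- PriorTherapy <- AgeGroup -> Biomarker
  P5: Dosage <- PriorTherapy <- Treatment <- AgeGroup -> Biomarker
  P6: Dosage <- PriorTherapy -> Biomarker
The empty set is not sufficient: P1 (Dosage <- AgeGroup -> Treatment -> PriorTherapy -> Biomarker) has no collider blocking it and no conditioned non-collider, so it is open.
Try {AgeGroup, PriorTherapy}:
  P1: blocked at fork node AgeGroup ∈ conditioning set.
  P2: blocked at fork node AgeGroup ∈ conditioning set.
  P3: blocked at fork node AgeGroup ∈ conditioning set.
  P4: blocked at chain node PriorTherapy ∈ conditioning set.
  P5: blocked at chain node PriorTherapy ∈ conditioning set.
  P6: blocked at fork node PriorTherapy ∈ conditioning set.
{AgeGroup, PriorTherapy} contains no descendant of Dosage and blocks every backdoor path.
Every element of {AgeGroup, PriorTherapy} is needed (dropping AgeGroup leaves P3 open; dropping PriorTherapy leaves P6 open), so no proper subset is valid.
Among all size-2 subsets of the eligible variables, only {AgeGroup, PriorTherapy} blocks every backdoor path, so it is the unique smallest valid adjustment set.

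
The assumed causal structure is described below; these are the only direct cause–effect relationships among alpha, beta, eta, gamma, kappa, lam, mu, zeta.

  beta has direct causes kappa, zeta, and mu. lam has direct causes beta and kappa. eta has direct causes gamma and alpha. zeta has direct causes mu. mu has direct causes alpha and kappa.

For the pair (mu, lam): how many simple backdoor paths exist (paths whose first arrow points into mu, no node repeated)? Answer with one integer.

A backdoor path from mu to lam is any simple undirected path whose first edge points into mu (i.e. leaves mu via a parent).
Parents of mu: {alpha, kappa}.
Enumerating:
  P1: mu <- kappa -> beta -> lam
  P2: mu <- kappa -> lam
That exhausts the simple backdoor paths. Count: 2.

2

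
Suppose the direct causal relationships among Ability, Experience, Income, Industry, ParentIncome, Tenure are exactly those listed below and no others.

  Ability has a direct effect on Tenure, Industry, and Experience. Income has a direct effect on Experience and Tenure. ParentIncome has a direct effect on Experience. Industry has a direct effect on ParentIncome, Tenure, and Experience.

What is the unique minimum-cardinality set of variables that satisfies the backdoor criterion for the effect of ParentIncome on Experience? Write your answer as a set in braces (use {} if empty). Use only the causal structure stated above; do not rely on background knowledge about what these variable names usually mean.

{Industry}

Variables eligible for adjustment (non-descendants of ParentIncome, excluding ParentIncome and Experience): {Ability, Income, Industry, Tenure}.
Backdoor paths from ParentIncome to Experience:
  P1: ParentIncome <- Industry <- Ability -> Experience
  P2: ParentIncome <- Industry <- Ability -> Tenure <- Income -> Experience
  P3: ParentIncome <- Industry -> Experience
  P4: ParentIncome <- Industry -> Tenure <- Ability -> Experience
  P5: ParentIncome <- Industry -> Tenure <- Income -> Experience
The empty set is not sufficient: P1 (ParentIncome <- Industry <- Ability -> Experience) has no collider blocking it and no conditioned non-collider, so it is open.
Try {Industry}:
  P1: blocked at chain node Industry ∈ conditioning set.
  P2: blocked at chain node Industry ∈ conditioning set.
  P3: blocked at fork node Industry ∈ conditioning set.
  P4: blocked at fork node Industry ∈ conditioning set.
  P5: blocked at fork node Industry ∈ conditioning set.
{Industry} contains no descendant of ParentIncome and blocks every backdoor path.
No other singleton works — e.g. {Ability} leaves P3 open — so {Industry} is the unique smallest valid adjustment set.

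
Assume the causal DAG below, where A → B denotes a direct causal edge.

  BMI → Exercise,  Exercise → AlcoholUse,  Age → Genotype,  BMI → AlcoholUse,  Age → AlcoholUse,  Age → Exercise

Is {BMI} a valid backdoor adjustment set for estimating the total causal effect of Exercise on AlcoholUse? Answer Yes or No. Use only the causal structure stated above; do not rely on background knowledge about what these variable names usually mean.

Backdoor paths from Exercise to AlcoholUse (paths whose first edge points into Exercise):
  P1: Exercise <- BMI -> AlcoholUse
  P2: Exercise <- Age -> AlcoholUse
Condition 1 (no descendant of Exercise in the set): holds — descendants of Exercise are {AlcoholUse}; none are in {BMI}.
Condition 2 (every backdoor path blocked by {BMI}):
  P1: blocked at fork node BMI ∈ conditioning set.
  P2: open — no interior node is in the conditioning set.
{BMI} does not satisfy the backdoor criterion.

No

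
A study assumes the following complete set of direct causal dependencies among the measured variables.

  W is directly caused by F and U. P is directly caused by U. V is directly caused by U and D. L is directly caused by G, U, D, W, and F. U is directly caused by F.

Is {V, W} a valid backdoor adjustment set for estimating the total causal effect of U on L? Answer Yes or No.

Backdoor paths from U to L (paths whose first edge points into U):
  P1: U <- F -> W -> L
  P2: U <- F -> L
Condition 1 (no descendant of U in the set): FAILS — V and W are descendants of U.
Condition 2 (every backdoor path blocked by {V, W}):
  P1: blocked at chain node W ∈ conditioning set.
  P2: open — no interior node is in the conditioning set.
{V, W} does not satisfy the backdoor criterion.

No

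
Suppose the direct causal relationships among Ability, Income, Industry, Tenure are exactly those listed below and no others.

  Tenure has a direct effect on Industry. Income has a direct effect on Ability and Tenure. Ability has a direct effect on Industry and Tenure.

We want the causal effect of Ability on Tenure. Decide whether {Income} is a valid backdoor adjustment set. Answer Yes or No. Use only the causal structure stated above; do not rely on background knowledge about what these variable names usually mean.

Yes

Backdoor paths from Ability to Tenure (paths whose first edge points into Ability):
  P1: Ability <- Income -> Tenure
Condition 1 (no descendant of Ability in the set): holds — descendants of Ability are {Industry, Tenure}; none are in {Income}.
Condition 2 (every backdoor path blocked by {Income}):
  P1: blocked at fork node Income ∈ conditioning set.
{Income} satisfies the backdoor criterion.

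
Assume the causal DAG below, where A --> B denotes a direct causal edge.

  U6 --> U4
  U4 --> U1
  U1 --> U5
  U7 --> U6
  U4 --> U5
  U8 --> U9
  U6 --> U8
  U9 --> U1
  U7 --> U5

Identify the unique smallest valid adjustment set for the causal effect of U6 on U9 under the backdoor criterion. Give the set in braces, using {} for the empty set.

Variables eligible for adjustment (non-descendants of U6, excluding U6 and U9): {U7}.
Backdoor paths from U6 to U9:
  P1: U6 <- U7 -> U5 <- U4 -> U1 <- U9
  P2: U6 <- U7 -> U5 <- U1 <- U9
Each backdoor path contains an unconditioned collider, so every path is already blocked with the empty conditioning set:
  P1: blocked at collider U5 (neither it nor any descendant is in the conditioning set).
  P2: blocked at collider U5 (neither it nor any descendant is in the conditioning set).
The empty set is therefore the unique smallest valid set.

{}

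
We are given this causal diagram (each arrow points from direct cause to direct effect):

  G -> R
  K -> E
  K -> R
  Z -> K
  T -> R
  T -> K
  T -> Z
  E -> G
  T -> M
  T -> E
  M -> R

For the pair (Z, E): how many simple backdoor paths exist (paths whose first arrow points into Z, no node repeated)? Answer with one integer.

A backdoor path from Z to E is any simple undirected path whose first edge points into Z (i.e. leaves Z via a parent).
Parents of Z: {T}.
Enumerating:
  P1: Z <- T -> K -> E
  P2: Z <- T -> K -> R <- G <- E
  P3: Z <- T -> M -> R <- K -> E
  P4: Z <- T -> M -> R <- G <- E
  P5: Z <- T -> E
  P6: Z <- T -> R <- K -> E
  P7: Z <- T -> R <- G <- E
That exhausts the simple backdoor paths. Count: 7.

7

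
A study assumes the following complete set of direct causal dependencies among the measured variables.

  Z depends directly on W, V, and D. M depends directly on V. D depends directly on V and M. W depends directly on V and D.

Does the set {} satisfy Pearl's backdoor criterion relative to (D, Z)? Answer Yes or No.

No

Backdoor paths from D to Z (paths whose first edge points into D):
  P1: D <- V -> W -> Z
  P2: D <- V -> Z
  P3: D <- M <- V -> W -> Z
  P4: D <- M <- V -> Z
Condition 1 (no descendant of D in the set): holds — descendants of D are {W, Z}; none are in {}.
Condition 2 (every backdoor path blocked by {}):
  P1: open — no interior node is in the conditioning set.
  P2: open — no interior node is in the conditioning set.
  P3: open — no interior node is in the conditioning set.
  P4: open — no interior node is in the conditioning set.
{} does not satisfy the backdoor criterion.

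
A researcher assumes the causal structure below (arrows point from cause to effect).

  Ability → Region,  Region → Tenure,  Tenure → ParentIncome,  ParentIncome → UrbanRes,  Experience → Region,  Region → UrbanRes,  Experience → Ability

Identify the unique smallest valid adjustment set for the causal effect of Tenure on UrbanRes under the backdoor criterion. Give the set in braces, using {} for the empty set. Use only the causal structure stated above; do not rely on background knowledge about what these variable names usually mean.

Variables eligible for adjustment (non-descendants of Tenure, excluding Tenure and UrbanRes): {Ability, Experience, Region}.
Backdoor paths from Tenure to UrbanRes:
  P1: Tenure <- Region -> UrbanRes
The empty set is not sufficient: P1 (Tenure <- Region -> UrbanRes) has no collider blocking it and no conditioned non-collider, so it is open.
Try {Region}:
  P1: blocked at fork node Region ∈ conditioning set.
{Region} contains no descendant of Tenure and blocks every backdoor path.
No other singleton works — e.g. {Experience} leaves P1 open — so {Region} is the unique smallest valid adjustment set.

{Region}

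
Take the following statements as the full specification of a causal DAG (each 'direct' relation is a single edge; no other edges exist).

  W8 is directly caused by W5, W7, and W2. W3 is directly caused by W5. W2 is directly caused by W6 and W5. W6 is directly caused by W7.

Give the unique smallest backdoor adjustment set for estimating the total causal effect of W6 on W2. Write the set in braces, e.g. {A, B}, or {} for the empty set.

Variables eligible for adjustment (non-descendants of W6, excluding W6 and W2): {W3, W5, W7}.
Backdoor paths from W6 to W2:
  P1: W6 <- W7 -> W8 <- W5 -> W2
  P2: W6 <- W7 -> W8 <- W2
Each backdoor path contains an unconditioned collider, so every path is already blocked with the empty conditioning set:
  P1: blocked at collider W8 (neither it nor any descendant is in the conditioning set).
  P2: blocked at collider W8 (neither it nor any descendant is in the conditioning set).
The empty set is therefore the unique smallest valid set.

{}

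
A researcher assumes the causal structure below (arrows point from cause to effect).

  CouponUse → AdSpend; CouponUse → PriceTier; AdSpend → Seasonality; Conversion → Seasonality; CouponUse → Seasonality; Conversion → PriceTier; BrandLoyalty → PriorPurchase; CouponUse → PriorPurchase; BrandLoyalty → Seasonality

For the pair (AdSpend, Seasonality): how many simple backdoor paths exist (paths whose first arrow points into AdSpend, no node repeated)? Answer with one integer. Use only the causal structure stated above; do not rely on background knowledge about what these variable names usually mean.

3

A backdoor path from AdSpend to Seasonality is any simple undirected path whose first edge points into AdSpend (i.e. leaves AdSpend via a parent).
Parents of AdSpend: {CouponUse}.
Enumerating:
  P1: AdSpend <- CouponUse -> Seasonality
  P2: AdSpend <- CouponUse -> PriceTier <- Conversion -> Seasonality
  P3: AdSpend <- CouponUse -> PriorPurchase <- BrandLoyalty -> Seasonality
That exhausts the simple backdoor paths. Count: 3.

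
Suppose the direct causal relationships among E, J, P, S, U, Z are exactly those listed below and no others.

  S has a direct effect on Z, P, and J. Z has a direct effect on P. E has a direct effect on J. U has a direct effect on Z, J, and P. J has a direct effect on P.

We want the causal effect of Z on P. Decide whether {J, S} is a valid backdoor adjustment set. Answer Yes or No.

No

Backdoor paths from Z to P (paths whose first edge points into Z):
  P1: Z <- S -> J <- U -> P
  P2: Z <- S -> J -> P
  P3: Z <- S -> P
  P4: Z <- U -> J <- S -> P
  P5: Z <- U -> J -> P
  P6: Z <- U -> P
Condition 1 (no descendant of Z in the set): holds — descendants of Z are {P}; none are in {J, S}.
Condition 2 (every backdoor path blocked by {J, S}):
  P1: blocked at fork node S ∈ conditioning set.
  P2: blocked at fork node S ∈ conditioning set.
  P3: blocked at fork node S ∈ conditioning set.
  P4: blocked at fork node S ∈ conditioning set.
  P5: blocked at chain node J ∈ conditioning set.
  P6: open — no interior node is in the conditioning set.
{J, S} does not satisfy the backdoor criterion.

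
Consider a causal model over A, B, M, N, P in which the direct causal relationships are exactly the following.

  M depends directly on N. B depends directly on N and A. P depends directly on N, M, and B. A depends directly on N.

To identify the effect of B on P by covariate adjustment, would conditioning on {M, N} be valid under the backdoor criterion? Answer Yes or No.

Backdoor paths from B to P (paths whose first edge points into B):
  P1: B <- N -> M -> P
  P2: B <- N -> P
  P3: B <- A <- N -> M -> P
  P4: B <- A <- N -> P
Condition 1 (no descendant of B in the set): holds — descendants of B are {P}; none are in {M, N}.
Condition 2 (every backdoor path blocked by {M, N}):
  P1: blocked at fork node N ∈ conditioning set.
  P2: blocked at fork node N ∈ conditioning set.
  P3: blocked at fork node N ∈ conditioning set.
  P4: blocked at fork node N ∈ conditioning set.
{M, N} satisfies the backdoor criterion.

Yes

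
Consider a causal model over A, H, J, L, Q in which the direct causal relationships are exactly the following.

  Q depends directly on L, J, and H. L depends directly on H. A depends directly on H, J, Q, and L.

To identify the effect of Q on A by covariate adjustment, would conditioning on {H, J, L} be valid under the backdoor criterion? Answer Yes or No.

Yes

Backdoor paths from Q to A (paths whose first edge points into Q):
  P1: Q <- J -> A
  P2: Q <- H -> L -> A
  P3: Q <- H -> A
  P4: Q <- L <- H -> A
  P5: Q <- L -> A
Condition 1 (no descendant of Q in the set): holds — descendants of Q are {A}; none are in {H, J, L}.
Condition 2 (every backdoor path blocked by {H, J, L}):
  P1: blocked at fork node J ∈ conditioning set.
  P2: blocked at fork node H ∈ conditioning set.
  P3: blocked at fork node H ∈ conditioning set.
  P4: blocked at chain node L ∈ conditioning set.
  P5: blocked at fork node L ∈ conditioning set.
{H, J, L} satisfies the backdoor criterion.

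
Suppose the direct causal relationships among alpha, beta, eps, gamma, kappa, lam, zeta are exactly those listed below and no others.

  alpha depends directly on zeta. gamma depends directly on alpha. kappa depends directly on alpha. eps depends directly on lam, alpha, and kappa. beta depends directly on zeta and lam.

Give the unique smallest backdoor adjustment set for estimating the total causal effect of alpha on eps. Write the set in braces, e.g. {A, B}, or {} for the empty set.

Variables eligible for adjustment (non-descendants of alpha, excluding alpha and eps): {beta, lam, zeta}.
Backdoor paths from alpha to eps:
  P1: alpha <- zeta -> beta <- lam -> eps
Each backdoor path contains an unconditioned collider, so every path is already blocked with the empty conditioning set:
  P1: blocked at collider beta (neither it nor any descendant is in the conditioning set).
The empty set is therefore the unique smallest valid set.

{}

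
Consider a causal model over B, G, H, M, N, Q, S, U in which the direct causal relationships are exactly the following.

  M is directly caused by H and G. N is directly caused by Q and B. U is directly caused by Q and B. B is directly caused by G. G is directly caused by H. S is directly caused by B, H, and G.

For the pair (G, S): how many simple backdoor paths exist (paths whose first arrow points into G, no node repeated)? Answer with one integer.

A backdoor path from G to S is any simple undirected path whose first edge points into G (i.e. leaves G via a parent).
Parents of G: {H}.
Enumerating:
  P1: G <- H -> S
That exhausts the simple backdoor paths. Count: 1.

1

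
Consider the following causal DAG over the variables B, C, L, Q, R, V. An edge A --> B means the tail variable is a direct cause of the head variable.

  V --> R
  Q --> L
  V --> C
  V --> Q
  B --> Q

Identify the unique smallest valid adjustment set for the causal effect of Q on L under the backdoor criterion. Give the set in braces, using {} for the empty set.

{}

Variables eligible for adjustment (non-descendants of Q, excluding Q and L): {B, C, R, V}.
Backdoor paths from Q to L:
  (none)
With no backdoor paths the empty set already satisfies the criterion, and it is trivially minimal.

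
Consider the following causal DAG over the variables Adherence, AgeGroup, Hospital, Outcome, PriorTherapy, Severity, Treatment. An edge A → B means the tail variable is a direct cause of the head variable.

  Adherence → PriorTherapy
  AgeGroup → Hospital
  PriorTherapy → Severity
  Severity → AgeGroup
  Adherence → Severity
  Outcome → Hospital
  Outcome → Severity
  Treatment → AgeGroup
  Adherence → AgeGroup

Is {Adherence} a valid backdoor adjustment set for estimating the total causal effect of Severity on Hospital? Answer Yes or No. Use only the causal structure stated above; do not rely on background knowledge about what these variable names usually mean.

No

Backdoor paths from Severity to Hospital (paths whose first edge points into Severity):
  P1: Severity <- Adherence -> AgeGroup -> Hospital
  P2: Severity <- PriorTherapy <- Adherence -> AgeGroup -> Hospital
  P3: Severity <- Outcome -> Hospital
Condition 1 (no descendant of Severity in the set): holds — descendants of Severity are {AgeGroup, Hospital}; none are in {Adherence}.
Condition 2 (every backdoor path blocked by {Adherence}):
  P1: blocked at fork node Adherence ∈ conditioning set.
  P2: blocked at fork node Adherence ∈ conditioning set.
  P3: open — no interior node is in the conditioning set.
{Adherence} does not satisfy the backdoor criterion.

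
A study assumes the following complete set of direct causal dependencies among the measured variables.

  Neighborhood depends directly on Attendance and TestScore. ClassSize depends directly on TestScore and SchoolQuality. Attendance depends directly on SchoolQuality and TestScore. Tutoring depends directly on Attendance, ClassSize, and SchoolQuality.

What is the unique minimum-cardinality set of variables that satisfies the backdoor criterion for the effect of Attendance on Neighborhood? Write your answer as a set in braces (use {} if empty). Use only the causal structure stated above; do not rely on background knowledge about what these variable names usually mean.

Variables eligible for adjustment (non-descendants of Attendance, excluding Attendance and Neighborhood): {ClassSize, SchoolQuality, TestScore}.
Backdoor paths from Attendance to Neighborhood:
  P1: Attendance <- TestScore -> Neighborhood
  P2: Attendance <- SchoolQuality -> ClassSize <- TestScore -> Neighborhood
  P3: Attendance <- SchoolQuality -> Tutoring <- ClassSize <- TestScore -> Neighborhood
The empty set is not sufficient: P1 (Attendance <- TestScore -> Neighborhood) has no collider blocking it and no conditioned non-collider, so it is open.
Try {TestScore}:
  P1: blocked at fork node TestScore ∈ conditioning set.
  P2: blocked at collider ClassSize (neither it nor any descendant is in the conditioning set).
  P3: blocked at collider Tutoring (neither it nor any descendant is in the conditioning set).
{TestScore} contains no descendant of Attendance and blocks every backdoor path.
No other singleton works — e.g. {SchoolQuality} leaves P1 open — so {TestScore} is the unique smallest valid adjustment set.

{TestScore}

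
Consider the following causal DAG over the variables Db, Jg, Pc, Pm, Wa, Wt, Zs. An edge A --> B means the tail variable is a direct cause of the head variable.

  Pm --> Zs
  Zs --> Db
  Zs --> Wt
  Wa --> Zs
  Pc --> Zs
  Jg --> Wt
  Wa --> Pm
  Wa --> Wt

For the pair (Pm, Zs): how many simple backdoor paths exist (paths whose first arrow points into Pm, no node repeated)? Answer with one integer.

A backdoor path from Pm to Zs is any simple undirected path whose first edge points into Pm (i.e. leaves Pm via a parent).
Parents of Pm: {Wa}.
Enumerating:
  P1: Pm <- Wa -> Zs
  P2: Pm <- Wa -> Wt <- Zs
That exhausts the simple backdoor paths. Count: 2.

2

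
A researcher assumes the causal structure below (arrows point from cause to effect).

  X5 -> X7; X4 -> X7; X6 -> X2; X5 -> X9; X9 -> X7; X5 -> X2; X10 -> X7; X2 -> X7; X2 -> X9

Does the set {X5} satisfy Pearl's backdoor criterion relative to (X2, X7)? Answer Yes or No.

Yes

Backdoor paths from X2 to X7 (paths whose first edge points into X2):
  P1: X2 <- X5 -> X9 -> X7
  P2: X2 <- X5 -> X7
Condition 1 (no descendant of X2 in the set): holds — descendants of X2 are {X7, X9}; none are in {X5}.
Condition 2 (every backdoor path blocked by {X5}):
  P1: blocked at fork node X5 ∈ conditioning set.
  P2: blocked at fork node X5 ∈ conditioning set.
{X5} satisfies the backdoor criterion.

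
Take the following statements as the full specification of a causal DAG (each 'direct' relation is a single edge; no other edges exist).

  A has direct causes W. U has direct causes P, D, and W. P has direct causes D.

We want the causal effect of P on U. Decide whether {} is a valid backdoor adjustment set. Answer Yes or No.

No

Backdoor paths from P to U (paths whose first edge points into P):
  P1: P <- D -> U
Condition 1 (no descendant of P in the set): holds — descendants of P are {U}; none are in {}.
Condition 2 (every backdoor path blocked by {}):
  P1: open — no interior node is in the conditioning set.
{} does not satisfy the backdoor criterion.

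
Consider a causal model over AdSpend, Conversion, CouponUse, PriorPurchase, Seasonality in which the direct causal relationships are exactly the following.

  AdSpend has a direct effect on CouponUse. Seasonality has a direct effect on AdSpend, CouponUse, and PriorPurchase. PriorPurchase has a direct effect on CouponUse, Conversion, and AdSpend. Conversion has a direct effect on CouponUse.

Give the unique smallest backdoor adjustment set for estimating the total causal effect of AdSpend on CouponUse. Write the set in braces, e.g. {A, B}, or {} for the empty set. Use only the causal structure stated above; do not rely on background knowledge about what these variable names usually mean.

Variables eligible for adjustment (non-descendants of AdSpend, excluding AdSpend and CouponUse): {Conversion, PriorPurchase, Seasonality}.
Backdoor paths from AdSpend to CouponUse:
  P1: AdSpend <- Seasonality -> PriorPurchase -> Conversion -> CouponUse
  P2: AdSpend <- Seasonality -> PriorPurchase -> CouponUse
  P3: AdSpend <- Seasonality -> CouponUse
  P4: AdSpend <- PriorPurchase <- Seasonality -> CouponUse
  P5: AdSpend <- PriorPurchase -> Conversion -> CouponUse
  P6: AdSpend <- PriorPurchase -> CouponUse
The empty set is not sufficient: P1 (AdSpend <- Seasonality -> PriorPurchase -> Conversion -> CouponUse) has no collider blocking it and no conditioned non-collider, so it is open.
Try {PriorPurchase, Seasonality}:
  P1: blocked at fork node Seasonality ∈ conditioning set.
  P2: blocked at fork node Seasonality ∈ conditioning set.
  P3: blocked at fork node Seasonality ∈ conditioning set.
  P4: blocked at chain node PriorPurchase ∈ conditioning set.
  P5: blocked at fork node PriorPurchase ∈ conditioning set.
  P6: blocked at fork node PriorPurchase ∈ conditioning set.
{PriorPurchase, Seasonality} contains no descendant of AdSpend and blocks every backdoor path.
Every element of {PriorPurchase, Seasonality} is needed (dropping PriorPurchase leaves P5 open; dropping Seasonality leaves P3 open), so no proper subset is valid.
Among all size-2 subsets of the eligible variables, only {PriorPurchase, Seasonality} blocks every backdoor path, so it is the unique smallest valid adjustment set.

{PriorPurchase, Seasonality}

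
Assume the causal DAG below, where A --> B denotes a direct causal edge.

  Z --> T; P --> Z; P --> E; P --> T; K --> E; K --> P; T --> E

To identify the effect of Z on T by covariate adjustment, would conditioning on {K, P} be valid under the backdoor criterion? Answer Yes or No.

Backdoor paths from Z to T (paths whose first edge points into Z):
  P1: Z <- P <- K -> E <- T
  P2: Z <- P -> T
  P3: Z <- P -> E <- T
Condition 1 (no descendant of Z in the set): holds — descendants of Z are {E, T}; none are in {K, P}.
Condition 2 (every backdoor path blocked by {K, P}):
  P1: blocked at chain node P ∈ conditioning set.
  P2: blocked at fork node P ∈ conditioning set.
  P3: blocked at fork node P ∈ conditioning set.
{K, P} satisfies the backdoor criterion.

Yes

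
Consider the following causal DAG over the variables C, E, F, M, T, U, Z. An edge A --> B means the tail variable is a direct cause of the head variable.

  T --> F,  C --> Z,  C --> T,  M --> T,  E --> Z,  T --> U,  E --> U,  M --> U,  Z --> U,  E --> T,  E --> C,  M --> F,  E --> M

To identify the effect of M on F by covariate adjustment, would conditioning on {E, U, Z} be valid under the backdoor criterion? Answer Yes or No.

Backdoor paths from M to F (paths whose first edge points into M):
  P1: M <- E -> C -> T -> F
  P2: M <- E -> C -> Z -> U <- T -> F
  P3: M <- E -> T -> F
  P4: M <- E -> Z <- C -> T -> F
  P5: M <- E -> Z -> U <- T -> F
  P6: M <- E -> U <- T -> F
  P7: M <- E -> U <- Z <- C -> T -> F
Condition 1 (no descendant of M in the set): FAILS — U is a descendant of M.
Condition 2 (every backdoor path blocked by {E, U, Z}):
  P1: blocked at fork node E ∈ conditioning set.
  P2: blocked at fork node E ∈ conditioning set.
  P3: blocked at fork node E ∈ conditioning set.
  P4: blocked at fork node E ∈ conditioning set.
  P5: blocked at fork node E ∈ conditioning set.
  P6: blocked at fork node E ∈ conditioning set.
  P7: blocked at fork node E ∈ conditioning set.
{E, U, Z} does not satisfy the backdoor criterion.

No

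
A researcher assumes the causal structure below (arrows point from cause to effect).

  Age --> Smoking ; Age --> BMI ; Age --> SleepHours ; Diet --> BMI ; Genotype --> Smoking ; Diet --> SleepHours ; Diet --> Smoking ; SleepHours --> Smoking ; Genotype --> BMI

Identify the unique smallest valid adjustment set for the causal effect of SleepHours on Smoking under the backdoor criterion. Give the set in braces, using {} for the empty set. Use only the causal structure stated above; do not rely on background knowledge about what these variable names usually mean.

Variables eligible for adjustment (non-descendants of SleepHours, excluding SleepHours and Smoking): {Age, BMI, Diet, Genotype}.
Backdoor paths from SleepHours to Smoking:
  P1: SleepHours <- Diet -> Smoking
  P2: SleepHours <- Diet -> BMI <- Genotype -> Smoking
  P3: SleepHours <- Diet -> BMI <- Age -> Smoking
  P4: SleepHours <- Age -> Smoking
  P5: SleepHours <- Age -> BMI <- Genotype -> Smoking
  P6: SleepHours <- Age -> BMI <- Diet -> Smoking
The empty set is not sufficient: P1 (SleepHours <- Diet -> Smoking) has no collider blocking it and no conditioned non-collider, so it is open.
Try {Age, Diet}:
  P1: blocked at fork node Diet ∈ conditioning set.
  P2: blocked at fork node Diet ∈ conditioning set.
  P3: blocked at fork node Diet ∈ conditioning set.
  P4: blocked at fork node Age ∈ conditioning set.
  P5: blocked at fork node Age ∈ conditioning set.
  P6: blocked at fork node Age ∈ conditioning set.
{Age, Diet} contains no descendant of SleepHours and blocks every backdoor path.
Every element of {Age, Diet} is needed (dropping Age leaves P4 open; dropping Diet leaves P1 open), so no proper subset is valid.
Among all size-2 subsets of the eligible variables, only {Age, Diet} blocks every backdoor path, so it is the unique smallest valid adjustment set.

{Age, Diet}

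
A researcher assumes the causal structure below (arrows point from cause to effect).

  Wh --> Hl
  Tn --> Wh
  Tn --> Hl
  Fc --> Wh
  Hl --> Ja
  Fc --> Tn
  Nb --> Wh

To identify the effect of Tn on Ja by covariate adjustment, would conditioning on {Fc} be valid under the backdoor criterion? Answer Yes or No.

Yes

Backdoor paths from Tn to Ja (paths whose first edge points into Tn):
  P1: Tn <- Fc -> Wh -> Hl -> Ja
Condition 1 (no descendant of Tn in the set): holds — descendants of Tn are {Hl, Ja, Wh}; none are in {Fc}.
Condition 2 (every backdoor path blocked by {Fc}):
  P1: blocked at fork node Fc ∈ conditioning set.
{Fc} satisfies the backdoor criterion.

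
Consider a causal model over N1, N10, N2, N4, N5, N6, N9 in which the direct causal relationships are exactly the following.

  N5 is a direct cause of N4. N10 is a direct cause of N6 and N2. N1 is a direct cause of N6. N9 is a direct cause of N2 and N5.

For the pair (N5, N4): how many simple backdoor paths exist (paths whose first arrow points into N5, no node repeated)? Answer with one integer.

A backdoor path from N5 to N4 is any simple undirected path whose first edge points into N5 (i.e. leaves N5 via a parent).
Parents of N5: {N9}.
No simple path from any parent of N5 reaches N4 without revisiting N5, so there are no backdoor paths.

0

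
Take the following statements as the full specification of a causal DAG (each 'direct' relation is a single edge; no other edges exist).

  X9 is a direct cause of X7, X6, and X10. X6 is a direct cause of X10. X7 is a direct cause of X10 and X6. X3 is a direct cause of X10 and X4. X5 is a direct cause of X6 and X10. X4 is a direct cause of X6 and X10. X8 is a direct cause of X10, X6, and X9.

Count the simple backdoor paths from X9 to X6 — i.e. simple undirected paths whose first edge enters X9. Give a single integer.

6

A backdoor path from X9 to X6 is any simple undirected path whose first edge points into X9 (i.e. leaves X9 via a parent).
Parents of X9: {X8}.
Enumerating:
  P1: X9 <- X8 -> X6
  P2: X9 <- X8 -> X10 <- X3 -> X4 -> X6
  P3: X9 <- X8 -> X10 <- X4 -> X6
  P4: X9 <- X8 -> X10 <- X7 -> X6
  P5: X9 <- X8 -> X10 <- X5 -> X6
  P6: X9 <- X8 -> X10 <- X6
That exhausts the simple backdoor paths. Count: 6.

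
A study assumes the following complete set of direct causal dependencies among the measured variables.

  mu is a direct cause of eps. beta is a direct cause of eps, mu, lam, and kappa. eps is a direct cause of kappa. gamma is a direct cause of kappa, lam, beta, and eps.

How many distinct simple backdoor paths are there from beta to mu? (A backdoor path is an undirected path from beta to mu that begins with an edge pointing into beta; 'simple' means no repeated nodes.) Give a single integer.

2

A backdoor path from beta to mu is any simple undirected path whose first edge points into beta (i.e. leaves beta via a parent).
Parents of beta: {gamma}.
Enumerating:
  P1: beta <- gamma -> eps <- mu
  P2: beta <- gamma -> kappa <- eps <- mu
That exhausts the simple backdoor paths. Count: 2.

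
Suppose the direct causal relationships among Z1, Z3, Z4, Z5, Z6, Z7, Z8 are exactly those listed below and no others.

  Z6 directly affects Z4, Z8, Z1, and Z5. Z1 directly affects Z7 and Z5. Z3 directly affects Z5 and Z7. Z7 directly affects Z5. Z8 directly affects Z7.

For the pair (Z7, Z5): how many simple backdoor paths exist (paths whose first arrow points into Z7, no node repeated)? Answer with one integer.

5

A backdoor path from Z7 to Z5 is any simple undirected path whose first edge points into Z7 (i.e. leaves Z7 via a parent).
Parents of Z7: {Z1, Z3, Z8}.
Enumerating:
  P1: Z7 <- Z3 -> Z5
  P2: Z7 <- Z8 <- Z6 -> Z1 -> Z5
  P3: Z7 <- Z8 <- Z6 -> Z5
  P4: Z7 <- Z1 <- Z6 -> Z5
  P5: Z7 <- Z1 -> Z5
That exhausts the simple backdoor paths. Count: 5.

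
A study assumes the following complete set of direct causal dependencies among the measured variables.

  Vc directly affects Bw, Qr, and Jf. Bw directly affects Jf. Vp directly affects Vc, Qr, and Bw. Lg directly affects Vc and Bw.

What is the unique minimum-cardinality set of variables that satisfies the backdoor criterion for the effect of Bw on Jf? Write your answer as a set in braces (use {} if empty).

{Vc}

Variables eligible for adjustment (non-descendants of Bw, excluding Bw and Jf): {Lg, Qr, Vc, Vp}.
Backdoor paths from Bw to Jf:
  P1: Bw <- Vp -> Vc -> Jf
  P2: Bw <- Vp -> Qr <- Vc -> Jf
  P3: Bw <- Lg -> Vc -> Jf
  P4: Bw <- Vc -> Jf
The empty set is not sufficient: P1 (Bw <- Vp -> Vc -> Jf) has no collider blocking it and no conditioned non-collider, so it is open.
Try {Vc}:
  P1: blocked at chain node Vc ∈ conditioning set.
  P2: blocked at collider Qr (neither it nor any descendant is in the conditioning set).
  P3: blocked at chain node Vc ∈ conditioning set.
  P4: blocked at fork node Vc ∈ conditioning set.
{Vc} contains no descendant of Bw and blocks every backdoor path.
No other singleton works — e.g. {Vp} leaves P3 open — so {Vc} is the unique smallest valid adjustment set.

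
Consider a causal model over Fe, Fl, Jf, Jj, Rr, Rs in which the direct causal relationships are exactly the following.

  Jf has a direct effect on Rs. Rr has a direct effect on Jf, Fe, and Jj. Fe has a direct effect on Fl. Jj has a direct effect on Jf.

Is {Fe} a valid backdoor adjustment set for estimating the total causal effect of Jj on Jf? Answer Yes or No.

Backdoor paths from Jj to Jf (paths whose first edge points into Jj):
  P1: Jj <- Rr -> Jf
Condition 1 (no descendant of Jj in the set): holds — descendants of Jj are {Jf, Rs}; none are in {Fe}.
Condition 2 (every backdoor path blocked by {Fe}):
  P1: open — no interior node is in the conditioning set.
{Fe} does not satisfy the backdoor criterion.

No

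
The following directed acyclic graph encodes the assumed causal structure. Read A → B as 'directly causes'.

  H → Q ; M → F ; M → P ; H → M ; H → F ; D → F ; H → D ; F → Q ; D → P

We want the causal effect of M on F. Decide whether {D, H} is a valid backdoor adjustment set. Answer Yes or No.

Yes

Backdoor paths from M to F (paths whose first edge points into M):
  P1: M <- H -> D -> F
  P2: M <- H -> F
  P3: M <- H -> Q <- F
Condition 1 (no descendant of M in the set): holds — descendants of M are {F, P, Q}; none are in {D, H}.
Condition 2 (every backdoor path blocked by {D, H}):
  P1: blocked at fork node H ∈ conditioning set.
  P2: blocked at fork node H ∈ conditioning set.
  P3: blocked at fork node H ∈ conditioning set.
{D, H} satisfies the backdoor criterion.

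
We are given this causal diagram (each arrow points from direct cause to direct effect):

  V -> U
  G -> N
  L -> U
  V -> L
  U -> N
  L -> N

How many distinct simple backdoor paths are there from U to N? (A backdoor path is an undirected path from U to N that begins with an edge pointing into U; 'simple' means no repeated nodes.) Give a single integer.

2

A backdoor path from U to N is any simple undirected path whose first edge points into U (i.e. leaves U via a parent).
Parents of U: {L, V}.
Enumerating:
  P1: U <- V -> L -> N
  P2: U <- L -> N
That exhausts the simple backdoor paths. Count: 2.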